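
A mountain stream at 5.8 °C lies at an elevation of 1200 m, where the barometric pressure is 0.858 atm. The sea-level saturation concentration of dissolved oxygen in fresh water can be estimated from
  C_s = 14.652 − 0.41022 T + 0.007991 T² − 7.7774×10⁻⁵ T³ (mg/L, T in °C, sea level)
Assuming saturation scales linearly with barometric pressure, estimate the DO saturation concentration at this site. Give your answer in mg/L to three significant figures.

C_s ≈ 10.7 mg/L

At sea level: C_s = 14.652 − 0.41022×5.8 + 0.007991×5.8² − 7.7774×10⁻⁵×5.8³ = 12.53 mg/L.
Pressure correction: C_s' = 12.53 × 0.858 = 10.75 mg/L.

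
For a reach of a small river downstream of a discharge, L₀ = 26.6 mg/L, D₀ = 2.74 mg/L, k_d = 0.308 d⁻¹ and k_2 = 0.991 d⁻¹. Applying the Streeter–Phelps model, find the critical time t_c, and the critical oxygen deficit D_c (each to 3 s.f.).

t_c ≈ 1.33 d; D_c ≈ 5.49 mg/L

With k_2/k_d = 3.218 and 1 − D₀(k_2−k_d)/(k_d L₀) = 0.7716,
t_c = ln(3.218 × 0.7716) / (0.991 − 0.308) = ln(2.483) / 0.6830 = 0.9093/0.6830 = 1.331 d.
L(t_c) = L₀ e^(−k_d t_c) = 26.6 × 0.6636 = 17.65 mg/L, and at the critical point k_2 D_c = k_d L, so D_c = (0.308/0.991) × 17.65 = 5.486 mg/L.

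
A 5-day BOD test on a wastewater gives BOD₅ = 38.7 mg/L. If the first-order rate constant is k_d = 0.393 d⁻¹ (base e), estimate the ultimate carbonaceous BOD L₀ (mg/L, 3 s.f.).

BOD₅ = L₀(1 − e^(−5k_d)) ⇒ L₀ = BOD₅ / (1 − e^(−5×0.393))
= 38.7 / (1 − 0.1402) = 38.7 / 0.8598 = 45.01 mg/L.

L₀ ≈ 45.0 mg/L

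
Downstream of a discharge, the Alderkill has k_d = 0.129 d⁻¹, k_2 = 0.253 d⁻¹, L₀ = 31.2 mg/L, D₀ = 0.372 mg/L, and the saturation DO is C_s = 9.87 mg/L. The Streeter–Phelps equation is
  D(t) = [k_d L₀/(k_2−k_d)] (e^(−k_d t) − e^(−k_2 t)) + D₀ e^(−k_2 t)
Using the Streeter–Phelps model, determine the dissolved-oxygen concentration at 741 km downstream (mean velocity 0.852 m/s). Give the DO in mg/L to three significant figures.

Travel time t = x/v = 741 km / (0.852 m/s) = 741000 m / 0.852 m/s = 869700 s = 10.07 d.
k_d L₀/(k_2−k_d) = 0.129×31.2/(0.253−0.129) = 4.025/0.1240 = 32.46 mg/L.
e^(−k_d t) = e^(−0.129×10.07) = 0.2729; e^(−k_2 t) = e^(−0.253×10.07) = 0.07834.
D = 32.46 × (0.2729 − 0.07834) + 0.372 × 0.07834 = 6.316 + 0.02914 = 6.345 mg/L.
DO = C_s − D = 9.87 − 6.345 = 3.525 mg/L.

DO ≈ 3.52 mg/L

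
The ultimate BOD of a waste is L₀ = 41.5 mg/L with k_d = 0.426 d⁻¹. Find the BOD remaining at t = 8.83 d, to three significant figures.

L_t = L₀ e^(−k_d t) = 41.5 × e^(−0.426×8.83) = 41.5 × 0.02325 = 0.9647 mg/L.

L ≈ 0.965 mg/L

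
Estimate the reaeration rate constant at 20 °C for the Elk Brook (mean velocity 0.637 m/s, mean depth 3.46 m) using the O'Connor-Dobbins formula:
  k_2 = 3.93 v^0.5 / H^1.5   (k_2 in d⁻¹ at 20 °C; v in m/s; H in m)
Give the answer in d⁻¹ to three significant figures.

k_2 = 3.93 × 0.637^0.5 / 3.46^1.5 = 3.93 × 0.7981 / 6.436 = 0.4874 d⁻¹.

k_2 ≈ 0.487 d⁻¹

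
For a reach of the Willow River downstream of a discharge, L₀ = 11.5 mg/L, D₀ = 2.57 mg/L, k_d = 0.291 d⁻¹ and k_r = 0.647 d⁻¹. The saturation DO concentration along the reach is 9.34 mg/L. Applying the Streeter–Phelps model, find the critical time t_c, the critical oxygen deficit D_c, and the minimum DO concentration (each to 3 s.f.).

With k_r/k_d = 2.223 and 1 − D₀(k_r−k_d)/(k_d L₀) = 0.7266,
t_c = ln(2.223 × 0.7266) / (0.647 − 0.291) = ln(1.616) / 0.3560 = 0.4796/0.3560 = 1.347 d.
L(t_c) = L₀ e^(−k_d t_c) = 11.5 × 0.6757 = 7.770 mg/L, and at the critical point k_r D_c = k_d L, so D_c = (0.291/0.647) × 7.770 = 3.495 mg/L.
Minimum DO = C_s − D_c = 9.34 − 3.495 = 5.845 mg/L.

t_c ≈ 1.35 d; D_c ≈ 3.49 mg/L; min DO ≈ 5.85 mg/L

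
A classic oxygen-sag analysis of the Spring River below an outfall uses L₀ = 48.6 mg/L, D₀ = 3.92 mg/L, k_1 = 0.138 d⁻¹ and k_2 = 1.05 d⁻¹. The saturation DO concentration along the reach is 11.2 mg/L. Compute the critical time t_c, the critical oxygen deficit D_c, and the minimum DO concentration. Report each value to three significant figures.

With k_2/k_1 = 7.609 and 1 − D₀(k_2−k_1)/(k_1 L₀) = 0.4670,
t_c = ln(7.609 × 0.4670) / (1.05 − 0.138) = ln(3.553) / 0.9120 = 1.268/0.9120 = 1.390 d.
L(t_c) = L₀ e^(−k_1 t_c) = 48.6 × 0.8254 = 40.12 mg/L, and at the critical point k_2 D_c = k_1 L, so D_c = (0.138/1.05) × 40.12 = 5.272 mg/L.
Minimum DO = C_s − D_c = 11.2 − 5.272 = 5.928 mg/L.

t_c ≈ 1.39 d; D_c ≈ 5.27 mg/L; min DO ≈ 5.93 mg/L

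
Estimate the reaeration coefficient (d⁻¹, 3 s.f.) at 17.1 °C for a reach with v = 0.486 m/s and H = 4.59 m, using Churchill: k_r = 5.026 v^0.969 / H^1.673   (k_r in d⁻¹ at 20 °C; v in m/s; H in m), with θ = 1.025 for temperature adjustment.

k_r(20) = 5.026 × 0.486^0.969 / 4.59^1.673 = 5.026 × 0.4970 / 12.80 = 0.1951 d⁻¹.
k_r(17.1) = 0.1951 × 1.025^(17.1−20) = 0.1951 × 0.9309 = 0.1817 d⁻¹.

k_r ≈ 0.182 d⁻¹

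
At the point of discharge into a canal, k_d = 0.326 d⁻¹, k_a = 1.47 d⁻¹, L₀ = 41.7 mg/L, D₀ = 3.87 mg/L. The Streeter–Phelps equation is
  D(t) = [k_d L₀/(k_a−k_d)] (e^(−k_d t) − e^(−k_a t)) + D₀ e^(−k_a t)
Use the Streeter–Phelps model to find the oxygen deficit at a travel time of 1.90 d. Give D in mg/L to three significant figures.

k_d L₀/(k_a−k_d) = 0.326×41.7/(1.47−0.326) = 13.59/1.144 = 11.88 mg/L.
e^(−k_d t) = e^(−0.326×1.900) = 0.5383; e^(−k_a t) = e^(−1.47×1.900) = 0.06124.
D = 11.88 × (0.5383 − 0.06124) + 3.87 × 0.06124 = 5.669 + 0.2370 = 5.906 mg/L.

D ≈ 5.91 mg/L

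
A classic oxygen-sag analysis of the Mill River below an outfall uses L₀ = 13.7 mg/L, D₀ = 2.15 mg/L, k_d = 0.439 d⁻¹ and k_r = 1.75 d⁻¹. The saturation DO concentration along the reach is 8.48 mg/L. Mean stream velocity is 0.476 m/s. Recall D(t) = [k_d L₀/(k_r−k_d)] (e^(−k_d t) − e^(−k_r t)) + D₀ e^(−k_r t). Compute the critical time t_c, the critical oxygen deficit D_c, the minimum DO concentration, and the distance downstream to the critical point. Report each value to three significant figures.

t_c = [1/(k_r−k_d)] ln[(k_r/k_d)(1 − D₀(k_r−k_d)/(k_d L₀))]
= [1/(1.75−0.439)] ln[(1.75/0.439)(1 − 2.15×1.311/(0.439×13.7))]
= (1/1.311) ln[3.986 × 0.5313] = 0.7628 × ln(2.118) = 0.7628 × 0.7505 = 0.5725 d.
D_c = (k_d/k_r) L₀ e^(−k_d t_c) = (0.439/1.75) × 13.7 × e^(−0.439×0.5725) = 0.2509 × 13.7 × 0.7778 = 2.673 mg/L.
Minimum DO = C_s − D_c = 8.48 − 2.673 = 5.807 mg/L.
x_c = v t_c = 0.476 m/s × 0.5725 d × 86400 s/d = 23540 m ≈ 23.5 km.

t_c ≈ 0.572 d; D_c ≈ 2.67 mg/L; min DO ≈ 5.81 mg/L; x_c ≈ 23.5 km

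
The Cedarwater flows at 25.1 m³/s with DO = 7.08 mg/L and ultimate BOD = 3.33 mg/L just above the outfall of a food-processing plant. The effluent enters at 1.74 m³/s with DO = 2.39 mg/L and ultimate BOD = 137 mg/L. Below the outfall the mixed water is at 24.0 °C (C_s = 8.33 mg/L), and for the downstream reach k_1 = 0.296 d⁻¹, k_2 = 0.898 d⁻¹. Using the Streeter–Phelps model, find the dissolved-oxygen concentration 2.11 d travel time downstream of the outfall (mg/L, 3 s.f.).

Mixed DO = (25.1×7.08 + 1.74×2.39)/(25.1+1.74) = 181.9/26.84 = 6.776 mg/L.
Mixed L₀ = (25.1×3.33 + 1.74×137)/(26.84) = 322.0/26.84 = 12.00 mg/L.
Initial deficit D₀ = C_s − DO₀ = 8.33 − 6.776 = 1.554 mg/L.
D(2.11) = [0.296×12.00/(0.898−0.296)](e^(−0.296×2.11) − e^(−0.898×2.11)) + 1.554 e^(−0.898×2.11)
= 5.898 × (0.5355 − 0.1504) + 1.554 × 0.1504 = 2.505 mg/L.
DO = 8.33 − 2.505 = 5.825 mg/L.

DO ≈ 5.82 mg/L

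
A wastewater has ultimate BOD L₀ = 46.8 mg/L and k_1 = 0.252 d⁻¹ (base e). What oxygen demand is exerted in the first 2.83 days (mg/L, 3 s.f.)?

y ≈ 23.9 mg/L

y_t = L₀(1 − e^(−k_1 t)) = 46.8 × (1 − e^(−0.252×2.83))
= 46.8 × (1 − 0.4901) = 46.8 × 0.5099 = 23.86 mg/L.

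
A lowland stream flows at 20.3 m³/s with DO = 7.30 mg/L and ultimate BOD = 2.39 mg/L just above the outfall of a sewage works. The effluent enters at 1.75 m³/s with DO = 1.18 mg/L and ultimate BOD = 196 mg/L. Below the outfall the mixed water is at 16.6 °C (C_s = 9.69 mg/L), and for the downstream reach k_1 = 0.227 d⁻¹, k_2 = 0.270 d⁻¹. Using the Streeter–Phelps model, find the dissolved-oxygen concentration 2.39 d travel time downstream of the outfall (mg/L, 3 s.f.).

Mixed DO = (20.3×7.30 + 1.75×1.18)/(20.3+1.75) = 150.3/22.05 = 6.814 mg/L.
Mixed L₀ = (20.3×2.39 + 1.75×196)/(22.05) = 391.5/22.05 = 17.76 mg/L.
Initial deficit D₀ = C_s − DO₀ = 9.69 − 6.814 = 2.876 mg/L.
D(2.39) = [0.227×17.76/(0.270−0.227)](e^(−0.227×2.39) − e^(−0.270×2.39)) + 2.876 e^(−0.270×2.39)
= 93.73 × (0.5813 − 0.5245) + 2.876 × 0.5245 = 6.830 mg/L.
DO = 9.69 − 6.830 = 2.860 mg/L.

DO ≈ 2.86 mg/L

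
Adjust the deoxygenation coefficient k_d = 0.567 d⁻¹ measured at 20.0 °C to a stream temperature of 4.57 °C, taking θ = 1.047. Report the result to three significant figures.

k_d(T₂) = k_d(T₁) · θ^(T₂−T₁) = 0.567 × 1.047^(4.57−20.0)
= 0.567 × 1.047^-15.4 = 0.567 × 0.4923 = 0.2791 d⁻¹.

k_d ≈ 0.279 d⁻¹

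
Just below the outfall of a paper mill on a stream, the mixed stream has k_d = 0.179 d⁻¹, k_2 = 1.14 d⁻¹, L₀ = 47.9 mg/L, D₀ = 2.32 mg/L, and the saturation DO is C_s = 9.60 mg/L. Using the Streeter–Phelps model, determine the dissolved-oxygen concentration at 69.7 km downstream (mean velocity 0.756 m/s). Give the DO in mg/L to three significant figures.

DO ≈ 4.19 mg/L

Travel time t = x/v = 69.7 km / (0.756 m/s) = 69700 m / 0.756 m/s = 92200 s = 1.067 d.
k_d L₀/(k_2−k_d) = 0.179×47.9/(1.14−0.179) = 8.574/0.9610 = 8.922 mg/L.
e^(−k_d t) = e^(−0.179×1.067) = 0.8261; e^(−k_2 t) = e^(−1.14×1.067) = 0.2963.
D = 8.922 × (0.8261 − 0.2963) + 2.32 × 0.2963 = 4.727 + 0.6874 = 5.415 mg/L.
DO = C_s − D = 9.60 − 5.415 = 4.185 mg/L.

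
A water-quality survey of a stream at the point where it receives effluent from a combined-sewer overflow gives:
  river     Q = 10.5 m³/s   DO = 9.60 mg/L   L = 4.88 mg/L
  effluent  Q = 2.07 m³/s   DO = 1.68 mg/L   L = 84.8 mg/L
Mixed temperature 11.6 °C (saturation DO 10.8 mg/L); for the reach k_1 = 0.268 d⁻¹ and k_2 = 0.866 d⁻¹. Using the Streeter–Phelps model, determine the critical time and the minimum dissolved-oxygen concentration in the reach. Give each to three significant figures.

t_c ≈ 1.34 d; minimum DO ≈ 6.90 mg/L

Mixed DO = (10.5×9.60 + 2.07×1.68)/(10.5+2.07) = 104.3/12.57 = 8.296 mg/L.
Mixed L₀ = (10.5×4.88 + 2.07×84.8)/(12.57) = 226.8/12.57 = 18.04 mg/L.
Initial deficit D₀ = C_s − DO₀ = 10.8 − 8.296 = 2.504 mg/L.
t_c = (1/0.5980) ln[(0.866/0.268)(1 − 2.504×0.5980/(0.268×18.04))] = 1.672 × ln(2.231) = 1.342 d.
D_c = (0.268/0.866) × 18.04 × e^(−0.268×1.342) = 0.3095 × 18.04 × 0.6980 = 3.897 mg/L.
Minimum DO = 10.8 − 3.897 = 6.903 mg/L.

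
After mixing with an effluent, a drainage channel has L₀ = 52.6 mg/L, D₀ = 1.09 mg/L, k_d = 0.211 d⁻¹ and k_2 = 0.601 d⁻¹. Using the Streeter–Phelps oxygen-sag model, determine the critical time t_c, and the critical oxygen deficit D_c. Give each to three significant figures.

At the critical point dD/dt = 0, so k_d L₀ e^(−k_d t) = k_2 D. Substituting D(t) from the Streeter–Phelps equation and solving for t gives
t_c = ln[(k_2/k_d)(1 − D₀(k_2−k_d)/(k_d L₀))] / (k_2−k_d).
Here k_2−k_d = 0.3900 d⁻¹ and 1 − D₀(k_2−k_d)/(k_d L₀) = 1 − 1.09×0.3900/(0.211×52.6) = 0.9617, so
t_c = ln(2.848 × 0.9617) / 0.3900 = 1.008 / 0.3900 = 2.584 d.
L(t_c) = L₀ e^(−k_d t_c) = 52.6 × 0.5797 = 30.49 mg/L, and at the critical point k_2 D_c = k_d L, so D_c = (0.211/0.601) × 30.49 = 10.71 mg/L.

t_c ≈ 2.58 d; D_c ≈ 10.7 mg/L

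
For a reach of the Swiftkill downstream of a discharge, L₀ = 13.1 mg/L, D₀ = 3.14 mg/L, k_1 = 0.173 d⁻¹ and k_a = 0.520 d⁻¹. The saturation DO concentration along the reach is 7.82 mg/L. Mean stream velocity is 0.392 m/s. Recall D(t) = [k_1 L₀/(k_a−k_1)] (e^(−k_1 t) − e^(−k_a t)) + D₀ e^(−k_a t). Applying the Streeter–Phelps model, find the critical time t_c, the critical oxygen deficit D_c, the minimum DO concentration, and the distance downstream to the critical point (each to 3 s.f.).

At the critical point dD/dt = 0, so k_1 L₀ e^(−k_1 t) = k_a D. Substituting D(t) from the Streeter–Phelps equation and solving for t gives
t_c = ln[(k_a/k_1)(1 − D₀(k_a−k_1)/(k_1 L₀))] / (k_a−k_1).
Here k_a−k_1 = 0.3470 d⁻¹ and 1 − D₀(k_a−k_1)/(k_1 L₀) = 1 − 3.14×0.3470/(0.173×13.1) = 0.5192, so
t_c = ln(3.006 × 0.5192) / 0.3470 = 0.4451 / 0.3470 = 1.283 d.
D_c = (k_1/k_a) L₀ e^(−k_1 t_c) = (0.173/0.520) × 13.1 × e^(−0.173×1.283) = 0.3327 × 13.1 × 0.8010 = 3.491 mg/L.
Minimum DO = C_s − D_c = 7.82 − 3.491 = 4.329 mg/L.
x_c = v t_c = 0.392 m/s × 1.283 d × 86400 s/d = 43450 m ≈ 43.4 km.

t_c ≈ 1.28 d; D_c ≈ 3.49 mg/L; min DO ≈ 4.33 mg/L; x_c ≈ 43.4 km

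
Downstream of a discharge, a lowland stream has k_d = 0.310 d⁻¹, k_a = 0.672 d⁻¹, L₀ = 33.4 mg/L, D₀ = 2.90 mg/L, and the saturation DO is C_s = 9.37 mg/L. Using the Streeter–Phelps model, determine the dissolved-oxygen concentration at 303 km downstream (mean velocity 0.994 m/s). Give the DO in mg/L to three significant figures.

DO ≈ 2.19 mg/L

Travel time t = x/v = 303 km / (0.994 m/s) = 303000 m / 0.994 m/s = 304800 s = 3.528 d.
k_d L₀/(k_a−k_d) = 0.310×33.4/(0.672−0.310) = 10.35/0.3620 = 28.60 mg/L.
e^(−k_d t) = e^(−0.310×3.528) = 0.3350; e^(−k_a t) = e^(−0.672×3.528) = 0.09340.
D = 28.60 × (0.3350 − 0.09340) + 2.90 × 0.09340 = 6.910 + 0.2709 = 7.180 mg/L.
DO = C_s − D = 9.37 − 7.180 = 2.190 mg/L.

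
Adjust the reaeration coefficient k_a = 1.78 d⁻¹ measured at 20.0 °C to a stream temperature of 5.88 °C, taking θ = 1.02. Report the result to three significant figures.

k_a(T₂) = k_a(T₁) · θ^(T₂−T₁) = 1.78 × 1.02^(5.88−20.0)
= 1.78 × 1.02^-14.1 = 1.78 × 0.7561 = 1.346 d⁻¹.

k_a ≈ 1.35 d⁻¹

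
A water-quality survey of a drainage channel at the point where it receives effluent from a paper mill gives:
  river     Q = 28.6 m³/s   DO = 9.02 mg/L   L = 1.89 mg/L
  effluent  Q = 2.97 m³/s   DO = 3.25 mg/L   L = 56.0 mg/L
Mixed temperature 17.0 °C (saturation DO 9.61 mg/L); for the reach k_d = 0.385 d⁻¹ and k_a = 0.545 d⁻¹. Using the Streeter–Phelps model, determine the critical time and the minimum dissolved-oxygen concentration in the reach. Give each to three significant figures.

Mixed DO = (28.6×9.02 + 2.97×3.25)/(28.6+2.97) = 267.6/31.57 = 8.477 mg/L.
Mixed L₀ = (28.6×1.89 + 2.97×56.0)/(31.57) = 220.4/31.57 = 6.980 mg/L.
Initial deficit D₀ = C_s − DO₀ = 9.61 − 8.477 = 1.133 mg/L.
t_c = (1/0.1600) ln[(0.545/0.385)(1 − 1.133×0.1600/(0.385×6.980))] = 6.250 × ln(1.320) = 1.736 d.
D_c = (0.385/0.545) × 6.980 × e^(−0.385×1.736) = 0.7064 × 6.980 × 0.5126 = 2.528 mg/L.
Minimum DO = 9.61 − 2.528 = 7.082 mg/L.

t_c ≈ 1.74 d; minimum DO ≈ 7.08 mg/L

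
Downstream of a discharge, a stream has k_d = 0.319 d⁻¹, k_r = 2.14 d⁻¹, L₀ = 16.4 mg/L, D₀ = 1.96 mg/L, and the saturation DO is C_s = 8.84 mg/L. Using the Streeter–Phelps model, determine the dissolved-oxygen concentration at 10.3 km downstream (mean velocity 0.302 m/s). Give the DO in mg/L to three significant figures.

Travel time t = x/v = 10.3 km / (0.302 m/s) = 10300 m / 0.302 m/s = 34110 s = 0.3947 d.
k_d L₀/(k_r−k_d) = 0.319×16.4/(2.14−0.319) = 5.232/1.821 = 2.873 mg/L.
e^(−k_d t) = e^(−0.319×0.3947) = 0.8817; e^(−k_r t) = e^(−2.14×0.3947) = 0.4297.
D = 2.873 × (0.8817 − 0.4297) + 1.96 × 0.4297 = 1.299 + 0.8421 = 2.141 mg/L.
DO = C_s − D = 8.84 − 2.141 = 6.699 mg/L.

DO ≈ 6.70 mg/L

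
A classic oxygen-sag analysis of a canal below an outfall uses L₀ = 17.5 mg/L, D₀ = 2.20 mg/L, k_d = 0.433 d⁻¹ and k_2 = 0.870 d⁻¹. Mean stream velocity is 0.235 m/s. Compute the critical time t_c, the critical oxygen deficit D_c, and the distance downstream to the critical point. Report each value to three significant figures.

With k_2/k_d = 2.009 and 1 − D₀(k_2−k_d)/(k_d L₀) = 0.8731,
t_c = ln(2.009 × 0.8731) / (0.870 − 0.433) = ln(1.754) / 0.4370 = 0.5621/0.4370 = 1.286 d.
L(t_c) = L₀ e^(−k_d t_c) = 17.5 × 0.5730 = 10.03 mg/L, and at the critical point k_2 D_c = k_d L, so D_c = (0.433/0.870) × 10.03 = 4.990 mg/L.
x_c = v t_c = 0.235 m/s × 1.286 d × 86400 s/d = 26120 m ≈ 26.1 km.

t_c ≈ 1.29 d; D_c ≈ 4.99 mg/L; x_c ≈ 26.1 km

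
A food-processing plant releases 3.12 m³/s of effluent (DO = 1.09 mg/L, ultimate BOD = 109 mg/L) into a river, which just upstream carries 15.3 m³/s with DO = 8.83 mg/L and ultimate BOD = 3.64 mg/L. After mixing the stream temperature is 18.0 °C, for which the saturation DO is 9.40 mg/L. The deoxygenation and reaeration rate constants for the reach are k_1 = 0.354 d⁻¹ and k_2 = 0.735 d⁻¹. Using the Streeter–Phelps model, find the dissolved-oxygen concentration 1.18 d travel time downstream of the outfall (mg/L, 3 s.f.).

Mixed DO = (15.3×8.83 + 3.12×1.09)/(15.3+3.12) = 138.5/18.42 = 7.519 mg/L.
Mixed L₀ = (15.3×3.64 + 3.12×109)/(18.42) = 395.8/18.42 = 21.49 mg/L.
Initial deficit D₀ = C_s − DO₀ = 9.40 − 7.519 = 1.881 mg/L.
D(1.18) = [0.354×21.49/(0.735−0.354)](e^(−0.354×1.18) − e^(−0.735×1.18)) + 1.881 e^(−0.735×1.18)
= 19.96 × (0.6585 − 0.4201) + 1.881 × 0.4201 = 5.551 mg/L.
DO = 9.40 − 5.551 = 3.849 mg/L.

DO ≈ 3.85 mg/L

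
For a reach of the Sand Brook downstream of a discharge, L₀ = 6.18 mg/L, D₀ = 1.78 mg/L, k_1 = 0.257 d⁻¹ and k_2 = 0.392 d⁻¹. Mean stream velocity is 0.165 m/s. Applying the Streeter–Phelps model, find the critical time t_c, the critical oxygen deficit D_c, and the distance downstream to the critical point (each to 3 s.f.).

At the critical point dD/dt = 0, so k_1 L₀ e^(−k_1 t) = k_2 D. Substituting D(t) from the Streeter–Phelps equation and solving for t gives
t_c = ln[(k_2/k_1)(1 − D₀(k_2−k_1)/(k_1 L₀))] / (k_2−k_1).
Here k_2−k_1 = 0.1350 d⁻¹ and 1 − D₀(k_2−k_1)/(k_1 L₀) = 1 − 1.78×0.1350/(0.257×6.18) = 0.8487, so
t_c = ln(1.525 × 0.8487) / 0.1350 = 0.2581 / 0.1350 = 1.912 d.
L(t_c) = L₀ e^(−k_1 t_c) = 6.18 × 0.6118 = 3.781 mg/L, and at the critical point k_2 D_c = k_1 L, so D_c = (0.257/0.392) × 3.781 = 2.479 mg/L.
x_c = v t_c = 0.165 m/s × 1.912 d × 86400 s/d = 27260 m ≈ 27.3 km.

t_c ≈ 1.91 d; D_c ≈ 2.48 mg/L; x_c ≈ 27.3 km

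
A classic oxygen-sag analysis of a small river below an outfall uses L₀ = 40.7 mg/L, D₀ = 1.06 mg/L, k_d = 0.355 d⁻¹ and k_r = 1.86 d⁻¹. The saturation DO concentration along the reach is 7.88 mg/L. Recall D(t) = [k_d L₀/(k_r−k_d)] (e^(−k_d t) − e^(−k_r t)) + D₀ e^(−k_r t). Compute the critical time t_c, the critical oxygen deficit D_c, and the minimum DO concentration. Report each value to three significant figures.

At the critical point dD/dt = 0, so k_d L₀ e^(−k_d t) = k_r D. Substituting D(t) from the Streeter–Phelps equation and solving for t gives
t_c = ln[(k_r/k_d)(1 − D₀(k_r−k_d)/(k_d L₀))] / (k_r−k_d).
Here k_r−k_d = 1.505 d⁻¹ and 1 − D₀(k_r−k_d)/(k_d L₀) = 1 − 1.06×1.505/(0.355×40.7) = 0.8896, so
t_c = ln(5.239 × 0.8896) / 1.505 = 1.539 / 1.505 = 1.023 d.
L(t_c) = L₀ e^(−k_d t_c) = 40.7 × 0.6955 = 28.31 mg/L, and at the critical point k_r D_c = k_d L, so D_c = (0.355/1.86) × 28.31 = 5.403 mg/L.
Minimum DO = C_s − D_c = 7.88 − 5.403 = 2.477 mg/L.

t_c ≈ 1.02 d; D_c ≈ 5.40 mg/L; min DO ≈ 2.48 mg/L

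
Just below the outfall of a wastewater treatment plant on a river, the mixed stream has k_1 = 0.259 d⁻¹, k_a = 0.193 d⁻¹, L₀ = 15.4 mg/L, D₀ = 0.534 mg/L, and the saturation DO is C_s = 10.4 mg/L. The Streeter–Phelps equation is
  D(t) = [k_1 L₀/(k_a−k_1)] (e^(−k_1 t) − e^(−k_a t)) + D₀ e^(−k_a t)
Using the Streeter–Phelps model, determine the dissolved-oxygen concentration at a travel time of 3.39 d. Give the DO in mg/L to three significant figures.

DO ≈ 3.82 mg/L

k_1 L₀/(k_a−k_1) = 0.259×15.4/(0.193−0.259) = 3.989/-0.06600 = -60.43 mg/L.
e^(−k_1 t) = e^(−0.259×3.390) = 0.4156; e^(−k_a t) = e^(−0.193×3.390) = 0.5198.
D = -60.43 × (0.4156 − 0.5198) + 0.534 × 0.5198 = 6.298 + 0.2776 = 6.575 mg/L.
DO = C_s − D = 10.4 − 6.575 = 3.825 mg/L.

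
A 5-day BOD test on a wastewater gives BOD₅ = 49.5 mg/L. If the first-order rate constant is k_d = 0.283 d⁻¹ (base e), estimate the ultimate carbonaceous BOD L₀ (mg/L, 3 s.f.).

L₀ ≈ 65.4 mg/L

BOD₅ = L₀(1 − e^(−5k_d)) ⇒ L₀ = BOD₅ / (1 − e^(−5×0.283))
= 49.5 / (1 − 0.2429) = 49.5 / 0.7571 = 65.38 mg/L.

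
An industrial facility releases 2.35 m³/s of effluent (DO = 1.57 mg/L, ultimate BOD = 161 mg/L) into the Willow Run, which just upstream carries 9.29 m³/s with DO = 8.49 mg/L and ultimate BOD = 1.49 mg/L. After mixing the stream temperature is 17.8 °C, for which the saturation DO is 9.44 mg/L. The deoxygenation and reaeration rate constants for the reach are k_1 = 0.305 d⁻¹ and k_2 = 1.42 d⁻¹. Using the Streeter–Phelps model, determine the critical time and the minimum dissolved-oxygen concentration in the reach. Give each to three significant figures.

t_c ≈ 1.12 d; minimum DO ≈ 4.29 mg/L

Mixed DO = (9.29×8.49 + 2.35×1.57)/(9.29+2.35) = 82.56/11.64 = 7.093 mg/L.
Mixed L₀ = (9.29×1.49 + 2.35×161)/(11.64) = 392.2/11.64 = 33.69 mg/L.
Initial deficit D₀ = C_s − DO₀ = 9.44 − 7.093 = 2.347 mg/L.
t_c = (1/1.115) ln[(1.42/0.305)(1 − 2.347×1.115/(0.305×33.69))] = 0.8969 × ln(3.470) = 1.116 d.
D_c = (0.305/1.42) × 33.69 × e^(−0.305×1.116) = 0.2148 × 33.69 × 0.7115 = 5.149 mg/L.
Minimum DO = 9.44 − 5.149 = 4.291 mg/L.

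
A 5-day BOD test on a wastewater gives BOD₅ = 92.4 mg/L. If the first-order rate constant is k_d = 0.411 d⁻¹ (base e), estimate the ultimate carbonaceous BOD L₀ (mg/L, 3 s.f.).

BOD₅ = L₀(1 − e^(−5k_d)) ⇒ L₀ = BOD₅ / (1 − e^(−5×0.411))
= 92.4 / (1 − 0.1281) = 92.4 / 0.8719 = 106.0 mg/L.

L₀ ≈ 106 mg/L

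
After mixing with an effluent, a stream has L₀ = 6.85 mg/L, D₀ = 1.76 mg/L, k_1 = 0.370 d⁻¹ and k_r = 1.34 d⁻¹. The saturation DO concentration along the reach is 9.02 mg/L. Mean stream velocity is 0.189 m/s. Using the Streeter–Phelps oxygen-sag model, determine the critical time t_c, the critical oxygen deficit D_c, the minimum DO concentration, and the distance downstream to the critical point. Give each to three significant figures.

With k_r/k_1 = 3.622 and 1 − D₀(k_r−k_1)/(k_1 L₀) = 0.3264,
t_c = ln(3.622 × 0.3264) / (1.34 − 0.370) = ln(1.182) / 0.9700 = 0.1673/0.9700 = 0.1725 d.
D_c = (k_1/k_r) L₀ e^(−k_1 t_c) = (0.370/1.34) × 6.85 × e^(−0.370×0.1725) = 0.2761 × 6.85 × 0.9382 = 1.774 mg/L.
Minimum DO = C_s − D_c = 9.02 − 1.774 = 7.246 mg/L.
x_c = v t_c = 0.189 m/s × 0.1725 d × 86400 s/d = 2817 m ≈ 2.82 km.

t_c ≈ 0.173 d; D_c ≈ 1.77 mg/L; min DO ≈ 7.25 mg/L; x_c ≈ 2.82 km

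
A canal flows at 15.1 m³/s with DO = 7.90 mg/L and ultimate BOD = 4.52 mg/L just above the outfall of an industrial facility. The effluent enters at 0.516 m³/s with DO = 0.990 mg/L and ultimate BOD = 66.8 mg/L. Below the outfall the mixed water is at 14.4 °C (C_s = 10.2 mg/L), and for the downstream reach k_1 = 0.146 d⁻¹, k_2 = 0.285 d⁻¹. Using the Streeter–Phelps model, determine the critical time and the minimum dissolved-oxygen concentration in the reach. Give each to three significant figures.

t_c ≈ 1.53 d; minimum DO ≈ 7.51 mg/L

Mixed DO = (15.1×7.90 + 0.516×0.990)/(15.1+0.516) = 119.8/15.62 = 7.672 mg/L.
Mixed L₀ = (15.1×4.52 + 0.516×66.8)/(15.62) = 102.7/15.62 = 6.578 mg/L.
Initial deficit D₀ = C_s − DO₀ = 10.2 − 7.672 = 2.528 mg/L.
t_c = (1/0.1390) ln[(0.285/0.146)(1 − 2.528×0.1390/(0.146×6.578))] = 7.194 × ln(1.238) = 1.534 d.
D_c = (0.146/0.285) × 6.578 × e^(−0.146×1.534) = 0.5123 × 6.578 × 0.7993 = 2.693 mg/L.
Minimum DO = 10.2 − 2.693 = 7.507 mg/L.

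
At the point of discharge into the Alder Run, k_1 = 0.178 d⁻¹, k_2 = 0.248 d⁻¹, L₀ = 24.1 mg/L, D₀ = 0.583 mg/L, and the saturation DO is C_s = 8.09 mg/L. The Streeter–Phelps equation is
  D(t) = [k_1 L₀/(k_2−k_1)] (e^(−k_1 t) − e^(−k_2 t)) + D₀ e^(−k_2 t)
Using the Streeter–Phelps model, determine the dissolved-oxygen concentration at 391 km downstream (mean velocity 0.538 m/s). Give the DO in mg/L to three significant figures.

DO ≈ 1.92 mg/L

Travel time t = x/v = 391 km / (0.538 m/s) = 391000 m / 0.538 m/s = 726800 s = 8.412 d.
k_1 L₀/(k_2−k_1) = 0.178×24.1/(0.248−0.178) = 4.290/0.07000 = 61.28 mg/L.
e^(−k_1 t) = e^(−0.178×8.412) = 0.2237; e^(−k_2 t) = e^(−0.248×8.412) = 0.1242.
D = 61.28 × (0.2237 − 0.1242) + 0.583 × 0.1242 = 6.102 + 0.07239 = 6.174 mg/L.
DO = C_s − D = 8.09 − 6.174 = 1.916 mg/L.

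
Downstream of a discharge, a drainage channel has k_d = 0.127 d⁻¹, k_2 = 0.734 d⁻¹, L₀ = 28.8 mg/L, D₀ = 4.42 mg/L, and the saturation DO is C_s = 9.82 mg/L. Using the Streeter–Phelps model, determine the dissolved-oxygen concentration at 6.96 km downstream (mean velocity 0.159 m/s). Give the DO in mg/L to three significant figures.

DO ≈ 5.28 mg/L

Travel time t = x/v = 6.96 km / (0.159 m/s) = 6960 m / 0.159 m/s = 43770 s = 0.5066 d.
k_d L₀/(k_2−k_d) = 0.127×28.8/(0.734−0.127) = 3.658/0.6070 = 6.026 mg/L.
e^(−k_d t) = e^(−0.127×0.5066) = 0.9377; e^(−k_2 t) = e^(−0.734×0.5066) = 0.6894.
D = 6.026 × (0.9377 − 0.6894) + 4.42 × 0.6894 = 1.496 + 3.047 = 4.543 mg/L.
DO = C_s − D = 9.82 − 4.543 = 5.277 mg/L.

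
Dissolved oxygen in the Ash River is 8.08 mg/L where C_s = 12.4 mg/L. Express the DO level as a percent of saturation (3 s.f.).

65.2 % saturation

% saturation = C/C_s × 100 = 8.08/12.4 × 100 = 65.2 %.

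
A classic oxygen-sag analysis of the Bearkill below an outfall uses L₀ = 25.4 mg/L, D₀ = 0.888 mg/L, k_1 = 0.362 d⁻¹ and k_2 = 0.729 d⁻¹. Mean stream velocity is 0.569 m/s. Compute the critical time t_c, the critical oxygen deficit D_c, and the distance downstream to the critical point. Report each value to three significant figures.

t_c ≈ 1.81 d; D_c ≈ 6.55 mg/L; x_c ≈ 88.9 km

At the critical point dD/dt = 0, so k_1 L₀ e^(−k_1 t) = k_2 D. Substituting D(t) from the Streeter–Phelps equation and solving for t gives
t_c = ln[(k_2/k_1)(1 − D₀(k_2−k_1)/(k_1 L₀))] / (k_2−k_1).
Here k_2−k_1 = 0.3670 d⁻¹ and 1 − D₀(k_2−k_1)/(k_1 L₀) = 1 − 0.888×0.3670/(0.362×25.4) = 0.9646, so
t_c = ln(2.014 × 0.9646) / 0.3670 = 0.6639 / 0.3670 = 1.809 d.
D_c = (k_1/k_2) L₀ e^(−k_1 t_c) = (0.362/0.729) × 25.4 × e^(−0.362×1.809) = 0.4966 × 25.4 × 0.5195 = 6.552 mg/L.
x_c = v t_c = 0.569 m/s × 1.809 d × 86400 s/d = 88940 m ≈ 88.9 km.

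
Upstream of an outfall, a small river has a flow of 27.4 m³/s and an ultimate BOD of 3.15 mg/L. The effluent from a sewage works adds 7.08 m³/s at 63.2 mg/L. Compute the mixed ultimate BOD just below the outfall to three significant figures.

15.5 mg/L

Flow-weighted mixing: C = (Q_r C_r + Q_w C_w)/(Q_r + Q_w)
= (27.4×3.15 + 7.08×63.2)/(27.4 + 7.08) = 533.8/34.48 = 15.48 mg/L.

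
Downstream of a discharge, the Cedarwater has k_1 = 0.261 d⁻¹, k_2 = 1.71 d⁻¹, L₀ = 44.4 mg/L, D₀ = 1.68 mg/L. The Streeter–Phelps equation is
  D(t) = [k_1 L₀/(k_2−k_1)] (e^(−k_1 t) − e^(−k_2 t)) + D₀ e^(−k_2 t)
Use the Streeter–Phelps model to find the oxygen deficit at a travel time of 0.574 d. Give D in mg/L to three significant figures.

k_1 L₀/(k_2−k_1) = 0.261×44.4/(1.71−0.261) = 11.59/1.449 = 7.998 mg/L.
e^(−k_1 t) = e^(−0.261×0.5740) = 0.8609; e^(−k_2 t) = e^(−1.71×0.5740) = 0.3747.
D = 7.998 × (0.8609 − 0.3747) + 1.68 × 0.3747 = 3.888 + 0.6296 = 4.517 mg/L.

D ≈ 4.52 mg/L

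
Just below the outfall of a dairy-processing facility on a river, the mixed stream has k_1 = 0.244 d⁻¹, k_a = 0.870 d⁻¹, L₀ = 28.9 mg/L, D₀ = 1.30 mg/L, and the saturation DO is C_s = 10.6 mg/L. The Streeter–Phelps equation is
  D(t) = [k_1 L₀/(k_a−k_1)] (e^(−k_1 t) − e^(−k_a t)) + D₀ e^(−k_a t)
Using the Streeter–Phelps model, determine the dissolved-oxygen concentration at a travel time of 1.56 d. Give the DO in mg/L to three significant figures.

k_1 L₀/(k_a−k_1) = 0.244×28.9/(0.870−0.244) = 7.052/0.6260 = 11.26 mg/L.
e^(−k_1 t) = e^(−0.244×1.560) = 0.6834; e^(−k_a t) = e^(−0.870×1.560) = 0.2574.
D = 11.26 × (0.6834 − 0.2574) + 1.30 × 0.2574 = 4.799 + 0.3346 = 5.134 mg/L.
DO = C_s − D = 10.6 − 5.134 = 5.466 mg/L.

DO ≈ 5.47 mg/L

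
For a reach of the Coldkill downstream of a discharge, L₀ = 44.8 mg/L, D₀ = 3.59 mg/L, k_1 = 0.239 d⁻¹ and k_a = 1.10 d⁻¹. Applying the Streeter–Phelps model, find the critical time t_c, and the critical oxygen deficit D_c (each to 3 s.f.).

At the critical point dD/dt = 0, so k_1 L₀ e^(−k_1 t) = k_a D. Substituting D(t) from the Streeter–Phelps equation and solving for t gives
t_c = ln[(k_a/k_1)(1 − D₀(k_a−k_1)/(k_1 L₀))] / (k_a−k_1).
Here k_a−k_1 = 0.8610 d⁻¹ and 1 − D₀(k_a−k_1)/(k_1 L₀) = 1 − 3.59×0.8610/(0.239×44.8) = 0.7113, so
t_c = ln(4.603 × 0.7113) / 0.8610 = 1.186 / 0.8610 = 1.377 d.
L(t_c) = L₀ e^(−k_1 t_c) = 44.8 × 0.7195 = 32.23 mg/L, and at the critical point k_a D_c = k_1 L, so D_c = (0.239/1.10) × 32.23 = 7.003 mg/L.

t_c ≈ 1.38 d; D_c ≈ 7.00 mg/L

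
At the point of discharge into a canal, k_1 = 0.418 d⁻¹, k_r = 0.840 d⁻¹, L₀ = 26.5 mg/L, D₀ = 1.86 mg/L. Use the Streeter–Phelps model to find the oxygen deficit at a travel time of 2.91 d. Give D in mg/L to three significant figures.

k_1 L₀/(k_r−k_1) = 0.418×26.5/(0.840−0.418) = 11.08/0.4220 = 26.25 mg/L.
e^(−k_1 t) = e^(−0.418×2.910) = 0.2963; e^(−k_r t) = e^(−0.840×2.910) = 0.08678.
D = 26.25 × (0.2963 − 0.08678) + 1.86 × 0.08678 = 5.500 + 0.1614 = 5.661 mg/L.

D ≈ 5.66 mg/L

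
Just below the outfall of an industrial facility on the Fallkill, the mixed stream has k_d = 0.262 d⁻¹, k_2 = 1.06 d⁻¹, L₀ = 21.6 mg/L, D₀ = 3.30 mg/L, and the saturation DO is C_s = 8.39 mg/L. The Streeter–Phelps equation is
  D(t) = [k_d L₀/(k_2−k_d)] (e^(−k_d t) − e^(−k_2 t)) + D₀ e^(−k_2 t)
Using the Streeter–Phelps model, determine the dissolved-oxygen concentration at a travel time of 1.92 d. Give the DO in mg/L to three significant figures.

DO ≈ 4.60 mg/L

k_d L₀/(k_2−k_d) = 0.262×21.6/(1.06−0.262) = 5.659/0.7980 = 7.092 mg/L.
e^(−k_d t) = e^(−0.262×1.920) = 0.6047; e^(−k_2 t) = e^(−1.06×1.920) = 0.1307.
D = 7.092 × (0.6047 − 0.1307) + 3.30 × 0.1307 = 3.362 + 0.4312 = 3.793 mg/L.
DO = C_s − D = 8.39 − 3.793 = 4.597 mg/L.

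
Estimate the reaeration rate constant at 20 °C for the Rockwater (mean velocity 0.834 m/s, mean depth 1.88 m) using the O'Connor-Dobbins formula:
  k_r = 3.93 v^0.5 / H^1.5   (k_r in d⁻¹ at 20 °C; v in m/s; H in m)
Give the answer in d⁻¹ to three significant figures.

k_r = 3.93 × 0.834^0.5 / 1.88^1.5 = 3.93 × 0.9132 / 2.578 = 1.392 d⁻¹.

k_r ≈ 1.39 d⁻¹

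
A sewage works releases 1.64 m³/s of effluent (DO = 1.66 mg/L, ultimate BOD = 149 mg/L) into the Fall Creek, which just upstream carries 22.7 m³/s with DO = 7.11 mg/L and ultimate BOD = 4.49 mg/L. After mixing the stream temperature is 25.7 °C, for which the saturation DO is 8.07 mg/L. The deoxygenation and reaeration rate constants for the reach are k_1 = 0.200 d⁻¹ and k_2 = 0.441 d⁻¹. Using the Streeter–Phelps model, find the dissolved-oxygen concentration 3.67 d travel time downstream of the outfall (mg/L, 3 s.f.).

Mixed DO = (22.7×7.11 + 1.64×1.66)/(22.7+1.64) = 164.1/24.34 = 6.743 mg/L.
Mixed L₀ = (22.7×4.49 + 1.64×149)/(24.34) = 346.3/24.34 = 14.23 mg/L.
Initial deficit D₀ = C_s − DO₀ = 8.07 − 6.743 = 1.327 mg/L.
D(3.67) = [0.200×14.23/(0.441−0.200)](e^(−0.200×3.67) − e^(−0.441×3.67)) + 1.327 e^(−0.441×3.67)
= 11.81 × (0.4800 − 0.1982) + 1.327 × 0.1982 = 3.590 mg/L.
DO = 8.07 − 3.590 = 4.480 mg/L.

DO ≈ 4.48 mg/L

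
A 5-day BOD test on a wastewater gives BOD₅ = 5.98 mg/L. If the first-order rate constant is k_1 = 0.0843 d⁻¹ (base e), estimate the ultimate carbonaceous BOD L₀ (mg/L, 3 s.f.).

BOD₅ = L₀(1 − e^(−5k_1)) ⇒ L₀ = BOD₅ / (1 − e^(−5×0.0843))
= 5.98 / (1 − 0.6561) = 5.98 / 0.3439 = 17.39 mg/L.

L₀ ≈ 17.4 mg/L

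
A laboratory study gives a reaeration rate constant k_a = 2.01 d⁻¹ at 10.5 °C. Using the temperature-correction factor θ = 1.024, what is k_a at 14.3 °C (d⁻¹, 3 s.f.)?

k_a(T₂) = k_a(T₁) · θ^(T₂−T₁) = 2.01 × 1.024^(14.3−10.5)
= 2.01 × 1.024^3.80 = 2.01 × 1.094 = 2.200 d⁻¹.

k_a ≈ 2.20 d⁻¹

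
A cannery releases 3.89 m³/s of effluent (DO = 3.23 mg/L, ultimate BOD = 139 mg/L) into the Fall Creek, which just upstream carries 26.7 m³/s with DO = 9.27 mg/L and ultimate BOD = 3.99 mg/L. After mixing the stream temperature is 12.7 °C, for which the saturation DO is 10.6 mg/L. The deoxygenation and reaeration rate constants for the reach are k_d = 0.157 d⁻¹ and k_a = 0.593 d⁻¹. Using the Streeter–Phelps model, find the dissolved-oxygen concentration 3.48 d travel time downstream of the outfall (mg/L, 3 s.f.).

DO ≈ 6.89 mg/L

Mixed DO = (26.7×9.27 + 3.89×3.23)/(26.7+3.89) = 260.1/30.59 = 8.502 mg/L.
Mixed L₀ = (26.7×3.99 + 3.89×139)/(30.59) = 647.2/30.59 = 21.16 mg/L.
Initial deficit D₀ = C_s − DO₀ = 10.6 − 8.502 = 2.098 mg/L.
D(3.48) = [0.157×21.16/(0.593−0.157)](e^(−0.157×3.48) − e^(−0.593×3.48)) + 2.098 e^(−0.593×3.48)
= 7.619 × (0.5791 − 0.1270) + 2.098 × 0.1270 = 3.711 mg/L.
DO = 10.6 − 3.711 = 6.889 mg/L.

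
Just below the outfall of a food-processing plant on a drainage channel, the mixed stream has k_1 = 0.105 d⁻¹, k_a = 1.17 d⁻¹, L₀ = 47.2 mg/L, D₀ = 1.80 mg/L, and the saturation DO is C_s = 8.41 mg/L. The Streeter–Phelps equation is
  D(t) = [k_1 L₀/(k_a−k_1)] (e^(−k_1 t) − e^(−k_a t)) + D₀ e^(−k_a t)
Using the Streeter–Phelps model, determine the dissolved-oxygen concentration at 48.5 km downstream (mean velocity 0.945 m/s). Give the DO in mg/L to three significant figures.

DO ≈ 5.46 mg/L

Travel time t = x/v = 48.5 km / (0.945 m/s) = 48500 m / 0.945 m/s = 51320 s = 0.5940 d.
k_1 L₀/(k_a−k_1) = 0.105×47.2/(1.17−0.105) = 4.956/1.065 = 4.654 mg/L.
e^(−k_1 t) = e^(−0.105×0.5940) = 0.9395; e^(−k_a t) = e^(−1.17×0.5940) = 0.4991.
D = 4.654 × (0.9395 − 0.4991) + 1.80 × 0.4991 = 2.050 + 0.8983 = 2.948 mg/L.
DO = C_s − D = 8.41 − 2.948 = 5.462 mg/L.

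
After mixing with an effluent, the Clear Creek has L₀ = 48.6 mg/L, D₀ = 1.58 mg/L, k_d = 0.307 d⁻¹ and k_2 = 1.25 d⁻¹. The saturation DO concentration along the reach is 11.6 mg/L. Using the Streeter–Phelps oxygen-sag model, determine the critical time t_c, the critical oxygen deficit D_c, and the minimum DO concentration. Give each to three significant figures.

t_c ≈ 1.38 d; D_c ≈ 7.82 mg/L; min DO ≈ 3.78 mg/L

t_c = [1/(k_2−k_d)] ln[(k_2/k_d)(1 − D₀(k_2−k_d)/(k_d L₀))]
= [1/(1.25−0.307)] ln[(1.25/0.307)(1 − 1.58×0.9430/(0.307×48.6))]
= (1/0.9430) ln[4.072 × 0.9001] = 1.060 × ln(3.665) = 1.060 × 1.299 = 1.377 d.
D_c = (k_d/k_2) L₀ e^(−k_d t_c) = (0.307/1.25) × 48.6 × e^(−0.307×1.377) = 0.2456 × 48.6 × 0.6552 = 7.820 mg/L.
Minimum DO = C_s − D_c = 11.6 − 7.820 = 3.780 mg/L.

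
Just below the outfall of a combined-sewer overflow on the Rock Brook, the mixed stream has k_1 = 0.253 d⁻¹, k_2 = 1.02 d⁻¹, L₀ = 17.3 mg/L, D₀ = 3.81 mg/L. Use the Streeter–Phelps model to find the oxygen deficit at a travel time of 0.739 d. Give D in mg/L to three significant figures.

D ≈ 3.84 mg/L

k_1 L₀/(k_2−k_1) = 0.253×17.3/(1.02−0.253) = 4.377/0.7670 = 5.707 mg/L.
e^(−k_1 t) = e^(−0.253×0.7390) = 0.8295; e^(−k_2 t) = e^(−1.02×0.7390) = 0.4706.
D = 5.707 × (0.8295 − 0.4706) + 3.81 × 0.4706 = 2.048 + 1.793 = 3.841 mg/L.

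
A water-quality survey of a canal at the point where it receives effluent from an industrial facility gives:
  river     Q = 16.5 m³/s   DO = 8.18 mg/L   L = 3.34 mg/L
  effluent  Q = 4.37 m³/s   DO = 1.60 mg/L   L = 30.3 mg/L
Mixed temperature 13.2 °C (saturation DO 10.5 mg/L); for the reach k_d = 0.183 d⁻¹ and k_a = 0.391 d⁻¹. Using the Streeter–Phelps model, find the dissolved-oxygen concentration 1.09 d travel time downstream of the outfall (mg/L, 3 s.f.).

DO ≈ 6.77 mg/L

Mixed DO = (16.5×8.18 + 4.37×1.60)/(16.5+4.37) = 142.0/20.87 = 6.802 mg/L.
Mixed L₀ = (16.5×3.34 + 4.37×30.3)/(20.87) = 187.5/20.87 = 8.985 mg/L.
Initial deficit D₀ = C_s − DO₀ = 10.5 − 6.802 = 3.698 mg/L.
D(1.09) = [0.183×8.985/(0.391−0.183)](e^(−0.183×1.09) − e^(−0.391×1.09)) + 3.698 e^(−0.391×1.09)
= 7.905 × (0.8192 − 0.6530) + 3.698 × 0.6530 = 3.728 mg/L.
DO = 10.5 − 3.728 = 6.772 mg/L.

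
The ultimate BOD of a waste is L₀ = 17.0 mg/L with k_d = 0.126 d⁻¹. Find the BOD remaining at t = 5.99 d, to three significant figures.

L ≈ 7.99 mg/L

L_t = L₀ e^(−k_d t) = 17.0 × e^(−0.126×5.99) = 17.0 × 0.4701 = 7.992 mg/L.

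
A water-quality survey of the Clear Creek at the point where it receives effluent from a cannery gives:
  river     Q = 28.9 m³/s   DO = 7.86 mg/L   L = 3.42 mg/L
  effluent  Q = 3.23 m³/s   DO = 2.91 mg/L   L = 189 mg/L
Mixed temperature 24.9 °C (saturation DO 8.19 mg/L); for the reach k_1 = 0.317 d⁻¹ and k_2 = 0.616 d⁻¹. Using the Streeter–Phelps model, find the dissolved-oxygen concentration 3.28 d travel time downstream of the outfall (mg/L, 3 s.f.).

DO ≈ 2.91 mg/L

Mixed DO = (28.9×7.86 + 3.23×2.91)/(28.9+3.23) = 236.6/32.13 = 7.362 mg/L.
Mixed L₀ = (28.9×3.42 + 3.23×189)/(32.13) = 709.3/32.13 = 22.08 mg/L.
Initial deficit D₀ = C_s − DO₀ = 8.19 − 7.362 = 0.8276 mg/L.
D(3.28) = [0.317×22.08/(0.616−0.317)](e^(−0.317×3.28) − e^(−0.616×3.28)) + 0.8276 e^(−0.616×3.28)
= 23.41 × (0.3535 − 0.1326) + 0.8276 × 0.1326 = 5.281 mg/L.
DO = 8.19 − 5.281 = 2.909 mg/L.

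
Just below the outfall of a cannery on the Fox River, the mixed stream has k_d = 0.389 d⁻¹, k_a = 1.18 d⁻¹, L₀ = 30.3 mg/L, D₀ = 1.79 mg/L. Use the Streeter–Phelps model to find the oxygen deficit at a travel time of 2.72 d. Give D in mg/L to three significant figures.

D ≈ 4.64 mg/L

k_d L₀/(k_a−k_d) = 0.389×30.3/(1.18−0.389) = 11.79/0.7910 = 14.90 mg/L.
e^(−k_d t) = e^(−0.389×2.720) = 0.3471; e^(−k_a t) = e^(−1.18×2.720) = 0.04037.
D = 14.90 × (0.3471 − 0.04037) + 1.79 × 0.04037 = 4.571 + 0.07227 = 4.643 mg/L.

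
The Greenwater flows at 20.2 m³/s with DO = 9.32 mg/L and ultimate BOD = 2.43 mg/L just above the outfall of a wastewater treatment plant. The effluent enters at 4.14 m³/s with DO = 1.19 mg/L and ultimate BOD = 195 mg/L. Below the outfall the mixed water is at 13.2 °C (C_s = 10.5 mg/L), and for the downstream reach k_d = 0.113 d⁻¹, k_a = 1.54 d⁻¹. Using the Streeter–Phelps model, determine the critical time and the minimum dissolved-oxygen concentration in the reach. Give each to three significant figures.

t_c ≈ 0.0619 d; minimum DO ≈ 7.94 mg/L

Mixed DO = (20.2×9.32 + 4.14×1.19)/(20.2+4.14) = 193.2/24.34 = 7.937 mg/L.
Mixed L₀ = (20.2×2.43 + 4.14×195)/(24.34) = 856.4/24.34 = 35.18 mg/L.
Initial deficit D₀ = C_s − DO₀ = 10.5 − 7.937 = 2.563 mg/L.
t_c = (1/1.427) ln[(1.54/0.113)(1 − 2.563×1.427/(0.113×35.18))] = 0.7008 × ln(1.092) = 0.06187 d.
D_c = (0.113/1.54) × 35.18 × e^(−0.113×0.06187) = 0.07338 × 35.18 × 0.9930 = 2.564 mg/L.
Minimum DO = 10.5 − 2.564 = 7.936 mg/L.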